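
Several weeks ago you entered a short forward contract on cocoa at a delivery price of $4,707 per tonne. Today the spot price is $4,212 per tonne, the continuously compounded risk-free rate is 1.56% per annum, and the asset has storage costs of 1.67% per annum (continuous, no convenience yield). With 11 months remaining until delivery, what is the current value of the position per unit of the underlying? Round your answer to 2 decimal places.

Current fair forward for the remaining 11 months: F = S·e^((r + u)·T), (r + u) = 0.0156 + 0.0167 = 0.0323
F = 4212 · e^(0.0323 × 11/12) = 4212 × 1.03005102 = 4338.5749
Value of long forward = (F − K)·e^(−rT) = (4338.5749 − 4707) · e^(−0.0156·11/12)
= -368.4251 × 0.98580176 = -363.19
Short position value = −(long value) = $363.19

$363.19 per tonne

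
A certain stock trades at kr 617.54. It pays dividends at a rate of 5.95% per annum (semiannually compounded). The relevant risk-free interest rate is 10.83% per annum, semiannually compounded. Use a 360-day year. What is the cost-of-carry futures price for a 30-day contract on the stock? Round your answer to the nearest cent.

F = S · (1+r/2)^(2T) / (1+q/2)^(2T)
= 617.54 × 1.008828 / 1.004898 = 617.54 × 1.003911
F = kr 619.96

kr 619.96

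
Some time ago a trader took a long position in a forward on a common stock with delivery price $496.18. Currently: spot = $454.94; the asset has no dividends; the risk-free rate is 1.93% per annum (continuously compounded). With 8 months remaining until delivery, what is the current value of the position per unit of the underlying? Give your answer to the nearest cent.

Current fair forward for the remaining 8 months: F = S·e^(r·T), r = 0.0193
F = 454.94 · e^(0.0193 × 8/12) = 454.94 × 1.012950 = 460.8315
Value of long forward = (F − K)·e^(−rT) = (460.8315 − 496.18) · e^(−0.0193·8/12)
= -35.3485 × 0.987216 = -34.90

-$34.90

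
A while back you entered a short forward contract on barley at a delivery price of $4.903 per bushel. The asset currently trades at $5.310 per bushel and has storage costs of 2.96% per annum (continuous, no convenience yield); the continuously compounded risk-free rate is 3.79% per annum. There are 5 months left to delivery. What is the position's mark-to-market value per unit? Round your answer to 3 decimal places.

-$0.550 per bushel

Current fair forward for the remaining 5 months: F = S·e^((r + u)·T), (r + u) = 0.0379 + 0.0296 = 0.0675
F = 5.310 · e^(0.0675 × 5/12) = 5.310 × 1.028524 = 5.4615
Value of long forward = (F − K)·e^(−rT) = (5.4615 − 4.903) · e^(−0.0379·5/12)
= 0.5585 × 0.984332 = 0.550
Short position value = −(long value) = -$0.550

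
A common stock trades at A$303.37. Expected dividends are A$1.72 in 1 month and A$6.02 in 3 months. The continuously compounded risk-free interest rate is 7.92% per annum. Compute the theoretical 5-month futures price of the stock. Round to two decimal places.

A$305.68

PV(dividends) I = 1.72·e^(−0.0792·1/12) + 6.02·e^(−0.0792·3/12)
I = 1.7087 + 5.9020 = 7.6107
F = (S − I)·e^(rT) = (303.37 − 7.6107) · e^(0.0792·5/12)
= 295.7593 · e^0.033000 = 295.7593 × 1.033551 = A$305.68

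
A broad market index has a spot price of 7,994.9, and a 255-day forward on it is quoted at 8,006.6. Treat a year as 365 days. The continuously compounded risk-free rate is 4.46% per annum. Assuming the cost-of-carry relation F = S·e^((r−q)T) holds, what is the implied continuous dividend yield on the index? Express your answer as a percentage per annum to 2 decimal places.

From F = S·e^((r−q)T): (r − q) = ln(F/S)/T
ln(8006.6/7994.9) = ln(1.001463) = 0.001462
(r − q) = 0.001462 / (255/365) = 0.002093
q = r − ln(F/S)/T = 0.0446 − 0.002093 = 0.042507
q = 4.25%

4.25%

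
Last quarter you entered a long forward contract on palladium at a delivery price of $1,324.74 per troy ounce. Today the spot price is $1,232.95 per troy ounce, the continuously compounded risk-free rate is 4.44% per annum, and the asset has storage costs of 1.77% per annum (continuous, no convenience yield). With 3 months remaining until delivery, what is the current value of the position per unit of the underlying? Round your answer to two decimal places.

Current fair forward for the remaining 3 months: F = S·e^((r + u)·T), (r + u) = 0.0444 + 0.0177 = 0.0621
F = 1232.95 · e^(0.0621 × 3/12) = 1232.95 × 1.01564614 = 1252.2409
Value of long forward = (F − K)·e^(−rT) = (1252.2409 − 1324.74) · e^(−0.0444·3/12)
= -72.4991 × 0.98896138 = -71.70

-$71.70 per troy ounce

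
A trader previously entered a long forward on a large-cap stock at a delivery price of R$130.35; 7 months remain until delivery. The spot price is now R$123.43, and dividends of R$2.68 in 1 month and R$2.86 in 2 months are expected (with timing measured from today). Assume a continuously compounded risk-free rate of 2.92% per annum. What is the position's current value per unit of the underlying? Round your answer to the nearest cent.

-R$10.24

PV(remaining dividends) I = 2.68·e^(−0.0292·1/12) + 2.86·e^(−0.0292·2/12) = 5.5196
Current forward F = (S − I)·e^(rT) = (123.43 − 5.5196)·e^(0.0292·7/12) = 117.9104 × 1.017179 = 119.9360
Value (long) = (F − K)·e^(−rT) = (119.9360 − 130.35) × 0.983111 = -10.2381
Value = -R$10.24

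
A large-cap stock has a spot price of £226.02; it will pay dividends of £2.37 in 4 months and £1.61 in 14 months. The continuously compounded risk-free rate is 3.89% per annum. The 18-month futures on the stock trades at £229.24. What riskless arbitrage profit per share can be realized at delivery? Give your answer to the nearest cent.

PV(dividends) I = 2.37·e^(−0.0389·4/12) + 1.61·e^(−0.0389·14/12) = 3.8780
Fair futures F* = (S − I)·e^(rT) = (226.02 − 3.8780)·e^0.058350 = 222.1420 × 1.060086 = 235.4896
Market £229.24 < fair 235.4896: forward underpriced → reverse cash-and-carry (short the stock, invest proceeds at r, pay the dividends, go long the forward).
Profit at T = |F_mkt − F*| = |229.24 − 235.4896| = £6.25 per share

£6.25 per share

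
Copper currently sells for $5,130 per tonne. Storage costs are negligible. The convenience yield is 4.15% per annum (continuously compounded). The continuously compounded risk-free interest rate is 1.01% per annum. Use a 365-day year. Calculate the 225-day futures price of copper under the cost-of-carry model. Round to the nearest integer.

$5,032 per tonne

Net carry = r + u − y = 0.0101 + 0.0000 − 0.0415 = -0.0314
F = S·e^((r+u−y)T) = 5130 · e^(-0.0314 × 225/365) = 5130 · e^-0.019356
= 5130 × 0.980830 = $5,032 per tonne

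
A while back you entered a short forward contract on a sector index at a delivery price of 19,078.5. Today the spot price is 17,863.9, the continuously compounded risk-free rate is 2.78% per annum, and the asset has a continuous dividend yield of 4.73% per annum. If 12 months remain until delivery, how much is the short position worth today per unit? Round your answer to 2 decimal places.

1516.81

Current fair forward for the remaining 12 months: F = S·e^((r − q)·T), (r − q) = 0.0278 − 0.0473 = -0.0195
F = 17863.9 · e^(-0.0195 × 12/12) = 17863.9 × 0.98068890 = 17518.9284
Value of long forward = (F − K)·e^(−rT) = (17518.9284 − 19078.5) · e^(−0.0278·12/12)
= -1559.5716 × 0.97258286 = -1516.81
Short position value = −(long value) = 1516.81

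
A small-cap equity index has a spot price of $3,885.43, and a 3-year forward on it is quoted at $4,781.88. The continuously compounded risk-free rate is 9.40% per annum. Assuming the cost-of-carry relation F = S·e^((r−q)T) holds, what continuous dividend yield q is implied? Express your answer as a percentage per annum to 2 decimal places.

From F = S·e^((r−q)T): (r − q) = ln(F/S)/T
ln(4781.88/3885.43) = ln(1.230721) = 0.207600
(r − q) = 0.207600 / (3) = 0.069200
q = r − ln(F/S)/T = 0.0940 − 0.069200 = 0.024800
q = 2.48%

2.48%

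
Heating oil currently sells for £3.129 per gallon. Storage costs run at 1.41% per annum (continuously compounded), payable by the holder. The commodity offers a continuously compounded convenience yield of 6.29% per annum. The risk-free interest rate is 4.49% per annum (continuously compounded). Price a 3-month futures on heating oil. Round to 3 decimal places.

£3.126 per gallon

Net carry = r + u − y = 0.0449 + 0.0141 − 0.0629 = -0.0039
F = S·e^((r+u−y)T) = 3.129 · e^(-0.0039 × 3/12) = 3.129 · e^-0.000975
= 3.129 × 0.999025 = £3.126 per gallon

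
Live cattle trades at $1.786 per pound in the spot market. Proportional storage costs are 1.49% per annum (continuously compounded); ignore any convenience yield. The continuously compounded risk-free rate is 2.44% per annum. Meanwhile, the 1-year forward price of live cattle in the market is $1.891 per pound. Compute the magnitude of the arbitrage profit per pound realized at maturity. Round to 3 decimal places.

$0.033 per pound

Fair forward: F* = S·e^(carry·T), with carry = (r + u) = 0.0244 + 0.0149 = 0.0393
F* = 1.786 · e^(0.0393 × 1) = 1.786 · e^0.039300 = 1.786 × 1.040082 = $1.8576
Market $1.891 > fair $1.8576: forward overpriced → cash-and-carry (buy spot, short the forward).
At maturity, profit = |F_mkt − F*| = |1.891 − 1.8576| = $0.033 per pound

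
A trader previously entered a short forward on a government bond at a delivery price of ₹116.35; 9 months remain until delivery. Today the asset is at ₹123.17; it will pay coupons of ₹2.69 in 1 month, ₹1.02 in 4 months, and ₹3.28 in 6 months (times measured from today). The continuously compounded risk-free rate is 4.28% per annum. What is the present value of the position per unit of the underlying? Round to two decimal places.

PV(remaining coupons) I = 2.69·e^(−0.0428·1/12) + 1.02·e^(−0.0428·4/12) + 3.28·e^(−0.0428·6/12) = 6.8965
Current forward F = (S − I)·e^(rT) = (123.17 − 6.8965)·e^(0.0428·9/12) = 116.2735 × 1.032621 = 120.0665
Value (long) = (F − K)·e^(−rT) = (120.0665 − 116.35) × 0.968410 = 3.5991
Short position value = −(long value) = -₹3.60

-₹3.60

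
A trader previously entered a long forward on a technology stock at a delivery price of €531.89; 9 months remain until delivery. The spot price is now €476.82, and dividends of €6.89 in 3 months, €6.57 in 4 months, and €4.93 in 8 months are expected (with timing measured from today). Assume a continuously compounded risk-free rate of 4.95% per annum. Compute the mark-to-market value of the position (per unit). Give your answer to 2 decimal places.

-€53.72

PV(remaining dividends) I = 6.89·e^(−0.0495·3/12) + 6.57·e^(−0.0495·4/12) + 4.93·e^(−0.0495·8/12) = 18.0377
Current forward F = (S − I)·e^(rT) = (476.82 − 18.0377)·e^(0.0495·9/12) = 458.7823 × 1.037823 = 476.1348
Value (long) = (F − K)·e^(−rT) = (476.1348 − 531.89) × 0.963556 = -53.7233
Value = -€53.72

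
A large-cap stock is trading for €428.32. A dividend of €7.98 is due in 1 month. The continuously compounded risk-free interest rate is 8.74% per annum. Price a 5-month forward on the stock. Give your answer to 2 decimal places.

€435.99

PV(dividends) I = 7.98·e^(−0.0874·1/12)
I = 7.9221
F = (S − I)·e^(rT) = (428.32 − 7.9221) · e^(0.0874·5/12)
= 420.3979 · e^0.036417 = 420.3979 × 1.037088 = €435.99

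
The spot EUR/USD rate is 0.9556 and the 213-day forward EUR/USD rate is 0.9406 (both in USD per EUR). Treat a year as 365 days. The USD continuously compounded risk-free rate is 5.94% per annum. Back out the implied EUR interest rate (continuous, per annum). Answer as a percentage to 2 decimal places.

F = S·e^((r_USD − r_EUR)T) ⇒ r_EUR = r_USD − ln(F/S)/T
ln(0.9406/0.9556) = -0.015821; /(213/365) = -0.027111
r_EUR = 0.0594 + 0.027111 = 0.086511
r_EUR = 8.65%

8.65%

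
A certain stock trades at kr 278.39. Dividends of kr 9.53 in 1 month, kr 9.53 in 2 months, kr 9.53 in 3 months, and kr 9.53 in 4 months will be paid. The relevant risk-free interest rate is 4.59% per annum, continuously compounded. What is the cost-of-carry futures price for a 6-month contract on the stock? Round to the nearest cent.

kr 246.22

PV(dividends) I = 9.53·e^(−0.0459·1/12) + 9.53·e^(−0.0459·2/12) + 9.53·e^(−0.0459·3/12) + 9.53·e^(−0.0459·4/12)
I = 9.4936 + 9.4574 + 9.4213 + 9.3853 = 37.7576
F = (S − I)·e^(rT) = (278.39 − 37.7576) · e^(0.0459·6/12)
= 240.6324 · e^0.022950 = 240.6324 × 1.023215 = kr 246.22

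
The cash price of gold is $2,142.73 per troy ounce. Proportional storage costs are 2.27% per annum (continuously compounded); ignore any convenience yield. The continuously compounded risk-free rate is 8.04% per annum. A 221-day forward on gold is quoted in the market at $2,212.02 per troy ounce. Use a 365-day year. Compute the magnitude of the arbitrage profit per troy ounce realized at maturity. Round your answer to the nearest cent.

Fair forward: F* = S·e^(carry·T), with carry = (r + u) = 0.0804 + 0.0227 = 0.1031
F* = 2142.73 · e^(0.1031 × 221/365) = 2142.73 · e^0.06242493 = 2142.73 × 1.06441455 = $2280.7530
Market $2212.02 < fair $2280.7530: forward underpriced → reverse cash-and-carry (short spot, go long the forward).
At maturity, profit = |F_mkt − F*| = |2212.02 − 2280.7530| = $68.73 per troy ounce

$68.73 per troy ounce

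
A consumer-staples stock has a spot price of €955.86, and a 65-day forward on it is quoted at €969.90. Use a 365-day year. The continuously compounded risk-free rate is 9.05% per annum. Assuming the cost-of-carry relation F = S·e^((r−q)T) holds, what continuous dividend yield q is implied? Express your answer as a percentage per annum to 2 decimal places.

From F = S·e^((r−q)T): (r − q) = ln(F/S)/T
ln(969.90/955.86) = ln(1.014688) = 0.014581
(r − q) = 0.014581 / (65/365) = 0.081878
q = r − ln(F/S)/T = 0.0905 − 0.081878 = 0.008622
q = 0.86%

0.86%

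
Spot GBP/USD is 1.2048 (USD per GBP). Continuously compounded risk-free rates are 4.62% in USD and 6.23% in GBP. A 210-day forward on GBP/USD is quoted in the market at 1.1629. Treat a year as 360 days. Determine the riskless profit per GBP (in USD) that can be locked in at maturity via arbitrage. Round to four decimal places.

0.0306 per GBP (in USD)

Fair forward: F* = S·e^(carry·T), with carry = (r_USD − r_GBP) = 0.0462 − 0.0623 = -0.0161
F* = 1.2048 · e^(-0.0161 × 210/360) = 1.2048 · e^-0.009392 = 1.2048 × 0.990652 = 1.1935
Market 1.1629 < fair 1.1935: forward underpriced → reverse cash-and-carry (short spot, go long the forward).
At maturity, profit = |F_mkt − F*| = |1.1629 − 1.1935| = 0.0306 per GBP (in USD)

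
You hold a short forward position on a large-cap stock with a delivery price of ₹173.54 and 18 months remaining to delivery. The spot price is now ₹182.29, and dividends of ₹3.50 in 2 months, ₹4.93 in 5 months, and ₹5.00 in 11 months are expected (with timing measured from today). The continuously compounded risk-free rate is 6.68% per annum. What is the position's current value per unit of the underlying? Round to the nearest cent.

-₹12.34

PV(remaining dividends) I = 3.50·e^(−0.0668·2/12) + 4.93·e^(−0.0668·5/12) + 5.00·e^(−0.0668·11/12) = 12.9589
Current forward F = (S − I)·e^(rT) = (182.29 − 12.9589)·e^(0.0668·18/12) = 169.3311 × 1.105392 = 187.1772
Value (long) = (F − K)·e^(−rT) = (187.1772 − 173.54) × 0.904656 = 12.3370
Short position value = −(long value) = -₹12.34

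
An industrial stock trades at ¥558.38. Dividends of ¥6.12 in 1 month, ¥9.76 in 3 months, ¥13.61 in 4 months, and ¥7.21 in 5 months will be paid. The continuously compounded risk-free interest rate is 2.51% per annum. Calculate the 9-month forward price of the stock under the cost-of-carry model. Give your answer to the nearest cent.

PV(dividends) I = 6.12·e^(−0.0251·1/12) + 9.76·e^(−0.0251·3/12) + 13.61·e^(−0.0251·4/12) + 7.21·e^(−0.0251·5/12)
I = 6.1072 + 9.6989 + 13.4966 + 7.1350 = 36.4377
F = (S − I)·e^(rT) = (558.38 − 36.4377) · e^(0.0251·9/12)
= 521.9423 · e^0.018825 = 521.9423 × 1.019003 = ¥531.86

¥531.86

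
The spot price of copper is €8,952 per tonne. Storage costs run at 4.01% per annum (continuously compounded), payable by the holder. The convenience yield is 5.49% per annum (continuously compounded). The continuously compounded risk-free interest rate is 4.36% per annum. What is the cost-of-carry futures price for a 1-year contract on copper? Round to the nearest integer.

€9,214 per tonne

Net carry = r + u − y = 0.0436 + 0.0401 − 0.0549 = 0.0288
F = S·e^((r+u−y)T) = 8952 · e^(0.0288 × 1) = 8952 · e^0.028800
= 8952 × 1.029219 = €9,214 per tonne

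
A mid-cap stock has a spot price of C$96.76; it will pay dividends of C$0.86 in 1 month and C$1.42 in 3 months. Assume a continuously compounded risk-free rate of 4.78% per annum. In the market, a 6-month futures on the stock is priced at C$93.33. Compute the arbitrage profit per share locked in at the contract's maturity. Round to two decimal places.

C$3.46 per share

PV(dividends) I = 0.86·e^(−0.0478·1/12) + 1.42·e^(−0.0478·3/12) = 2.2597
Fair futures F* = (S − I)·e^(rT) = (96.76 − 2.2597)·e^0.023900 = 94.5003 × 1.024188 = 96.7861
Market C$93.33 < fair 96.7861: forward underpriced → reverse cash-and-carry (short the stock, invest proceeds at r, pay the dividends, go long the forward).
Profit at T = |F_mkt − F*| = |93.33 − 96.7861| = C$3.46 per share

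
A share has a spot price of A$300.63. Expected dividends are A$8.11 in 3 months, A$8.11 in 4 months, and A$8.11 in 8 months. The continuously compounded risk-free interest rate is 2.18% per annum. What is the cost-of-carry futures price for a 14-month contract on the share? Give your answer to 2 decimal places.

PV(dividends) I = 8.11·e^(−0.0218·3/12) + 8.11·e^(−0.0218·4/12) + 8.11·e^(−0.0218·8/12)
I = 8.0659 + 8.0513 + 7.9930 = 24.1102
F = (S − I)·e^(rT) = (300.63 − 24.1102) · e^(0.0218·14/12)
= 276.5198 · e^0.025433 = 276.5198 × 1.025759 = A$283.64

A$283.64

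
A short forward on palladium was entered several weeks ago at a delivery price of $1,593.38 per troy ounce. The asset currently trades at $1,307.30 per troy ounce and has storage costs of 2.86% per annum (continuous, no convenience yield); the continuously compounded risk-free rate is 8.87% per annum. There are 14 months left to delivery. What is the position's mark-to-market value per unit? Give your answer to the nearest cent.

Current fair forward for the remaining 14 months: F = S·e^((r + u)·T), (r + u) = 0.0887 + 0.0286 = 0.1173
F = 1307.30 · e^(0.1173 × 14/12) = 1307.30 × 1.14665614 = 1499.0236
Value of long forward = (F − K)·e^(−rT) = (1499.0236 − 1593.38) · e^(−0.0887·14/12)
= -94.3564 × 0.90169105 = -85.08
Short position value = −(long value) = $85.08

$85.08 per troy ounce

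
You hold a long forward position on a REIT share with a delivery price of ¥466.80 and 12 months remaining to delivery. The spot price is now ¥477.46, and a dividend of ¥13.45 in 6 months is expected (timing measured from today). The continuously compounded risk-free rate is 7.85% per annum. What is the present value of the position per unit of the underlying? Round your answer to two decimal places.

PV(remaining dividends) I = 13.45·e^(−0.0785·6/12) = 12.9323
Current forward F = (S − I)·e^(rT) = (477.46 − 12.9323)·e^(0.0785·12/12) = 464.5277 × 1.081663 = 502.4624
Value (long) = (F − K)·e^(−rT) = (502.4624 − 466.80) × 0.924502 = 32.9700
Value = ¥32.97

¥32.97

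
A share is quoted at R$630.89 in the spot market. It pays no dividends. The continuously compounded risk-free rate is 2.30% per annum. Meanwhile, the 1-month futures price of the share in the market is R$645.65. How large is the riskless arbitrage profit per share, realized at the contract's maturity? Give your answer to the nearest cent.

R$13.55 per share

Fair futures: F* = S·e^(carry·T), with carry = r = 0.0230
F* = 630.89 · e^(0.0230 × 1/12) = 630.89 · e^0.001917 = 630.89 × 1.001919 = R$632.1007
Market R$645.65 > fair R$632.1007: forward overpriced → cash-and-carry (buy spot, short the forward).
At maturity, profit = |F_mkt − F*| = |645.65 − 632.1007| = R$13.55 per share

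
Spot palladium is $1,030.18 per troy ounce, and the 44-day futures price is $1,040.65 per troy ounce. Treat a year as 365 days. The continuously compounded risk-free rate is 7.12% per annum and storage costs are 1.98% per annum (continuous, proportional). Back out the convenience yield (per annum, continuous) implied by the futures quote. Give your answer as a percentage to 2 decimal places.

0.71%

F = S·e^((r+u−y)T) ⇒ (r+u−y) = ln(F/S)/T
ln(1040.65/1030.18) = 0.010112; /T ⇒ 0.083884
y = r + u − ln(F/S)/T = 0.0712 + 0.0198 − 0.083884 = 0.007116
y = 0.71%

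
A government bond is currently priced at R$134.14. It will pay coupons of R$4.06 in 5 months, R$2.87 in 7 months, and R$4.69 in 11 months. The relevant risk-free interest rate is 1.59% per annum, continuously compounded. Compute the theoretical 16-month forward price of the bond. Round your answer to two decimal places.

PV(coupons) I = 4.06·e^(−0.0159·5/12) + 2.87·e^(−0.0159·7/12) + 4.69·e^(−0.0159·11/12)
I = 4.0332 + 2.8435 + 4.6221 = 11.4988
F = (S − I)·e^(rT) = (134.14 − 11.4988) · e^(0.0159·16/12)
= 122.6412 · e^0.021200 = 122.6412 × 1.021426 = R$125.27

R$125.27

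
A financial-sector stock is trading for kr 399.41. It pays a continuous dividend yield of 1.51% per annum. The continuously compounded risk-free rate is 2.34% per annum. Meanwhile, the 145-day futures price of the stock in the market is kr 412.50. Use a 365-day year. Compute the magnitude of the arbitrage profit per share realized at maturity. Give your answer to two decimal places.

kr 11.77 per share

Fair futures: F* = S·e^(carry·T), with carry = (r − q) = 0.0234 − 0.0151 = 0.0083
F* = 399.41 · e^(0.0083 × 145/365) = 399.41 · e^0.003297 = 399.41 × 1.003302 = kr 400.7289
Market kr 412.50 > fair kr 400.7289: forward overpriced → cash-and-carry (buy spot, short the forward).
At maturity, profit = |F_mkt − F*| = |412.50 − 400.7289| = kr 11.77 per share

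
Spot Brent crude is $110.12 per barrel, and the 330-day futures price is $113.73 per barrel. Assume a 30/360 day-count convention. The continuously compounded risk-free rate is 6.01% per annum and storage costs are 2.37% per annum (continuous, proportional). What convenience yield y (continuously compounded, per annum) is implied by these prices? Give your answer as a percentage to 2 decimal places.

F = S·e^((r+u−y)T) ⇒ (r+u−y) = ln(F/S)/T
ln(113.73/110.12) = 0.032257; /T ⇒ 0.035189
y = r + u − ln(F/S)/T = 0.0601 + 0.0237 − 0.035189 = 0.048611
y = 4.86%

4.86%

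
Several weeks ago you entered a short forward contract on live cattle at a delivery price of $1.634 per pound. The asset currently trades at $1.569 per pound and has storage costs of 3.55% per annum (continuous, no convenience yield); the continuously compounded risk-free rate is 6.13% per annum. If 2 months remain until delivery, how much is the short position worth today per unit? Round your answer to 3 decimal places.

Current fair forward for the remaining 2 months: F = S·e^((r + u)·T), (r + u) = 0.0613 + 0.0355 = 0.0968
F = 1.569 · e^(0.0968 × 2/12) = 1.569 × 1.016264 = 1.5945
Value of long forward = (F − K)·e^(−rT) = (1.5945 − 1.634) · e^(−0.0613·2/12)
= -0.0395 × 0.989835 = -0.039
Short position value = −(long value) = $0.039

$0.039 per pound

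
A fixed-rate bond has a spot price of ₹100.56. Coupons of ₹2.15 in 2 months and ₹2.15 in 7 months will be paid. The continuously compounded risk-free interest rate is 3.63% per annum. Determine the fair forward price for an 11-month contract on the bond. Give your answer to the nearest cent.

₹99.58

PV(coupons) I = 2.15·e^(−0.0363·2/12) + 2.15·e^(−0.0363·7/12)
I = 2.1370 + 2.1050 = 4.2420
F = (S − I)·e^(rT) = (100.56 − 4.2420) · e^(0.0363·11/12)
= 96.3180 · e^0.033275 = 96.3180 × 1.033835 = ₹99.58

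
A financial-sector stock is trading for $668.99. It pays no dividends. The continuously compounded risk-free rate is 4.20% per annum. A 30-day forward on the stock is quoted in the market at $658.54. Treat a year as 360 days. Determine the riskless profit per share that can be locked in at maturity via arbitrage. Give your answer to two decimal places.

$12.80 per share

Fair forward: F* = S·e^(carry·T), with carry = r = 0.0420
F* = 668.99 · e^(0.0420 × 30/360) = 668.99 · e^0.003500 = 668.99 × 1.003506 = $671.3355
Market $658.54 < fair $671.3355: forward underpriced → reverse cash-and-carry (short spot, go long the forward).
At maturity, profit = |F_mkt − F*| = |658.54 − 671.3355| = $12.80 per share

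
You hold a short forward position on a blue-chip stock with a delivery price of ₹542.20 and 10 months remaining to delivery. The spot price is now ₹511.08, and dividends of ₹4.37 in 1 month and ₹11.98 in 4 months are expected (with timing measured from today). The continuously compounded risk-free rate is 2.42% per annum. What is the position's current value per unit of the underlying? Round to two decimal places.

PV(remaining dividends) I = 4.37·e^(−0.0242·1/12) + 11.98·e^(−0.0242·4/12) = 16.2449
Current forward F = (S − I)·e^(rT) = (511.08 − 16.2449)·e^(0.0242·10/12) = 494.8351 × 1.020371 = 504.9154
Value (long) = (F − K)·e^(−rT) = (504.9154 − 542.20) × 0.980035 = -36.5402
Short position value = −(long value) = ₹36.54

₹36.54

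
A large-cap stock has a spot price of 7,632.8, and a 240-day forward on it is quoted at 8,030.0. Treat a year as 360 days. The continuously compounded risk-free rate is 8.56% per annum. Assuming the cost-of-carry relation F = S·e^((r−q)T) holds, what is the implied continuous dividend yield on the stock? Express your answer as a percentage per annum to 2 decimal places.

From F = S·e^((r−q)T): (r − q) = ln(F/S)/T
ln(8030.0/7632.8) = ln(1.052039) = 0.050730
(r − q) = 0.050730 / (240/360) = 0.076095
q = r − ln(F/S)/T = 0.0856 − 0.076095 = 0.009505
q = 0.95%

0.95%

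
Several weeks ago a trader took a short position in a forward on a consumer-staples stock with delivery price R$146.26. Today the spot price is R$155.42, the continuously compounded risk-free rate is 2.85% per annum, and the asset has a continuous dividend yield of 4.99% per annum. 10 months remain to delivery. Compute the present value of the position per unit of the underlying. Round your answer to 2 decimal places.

-R$6.26

Current fair forward for the remaining 10 months: F = S·e^((r − q)·T), (r − q) = 0.0285 − 0.0499 = -0.0214
F = 155.42 · e^(-0.0214 × 10/12) = 155.42 × 0.982325 = 152.6730
Value of long forward = (F − K)·e^(−rT) = (152.6730 − 146.26) · e^(−0.0285·10/12)
= 6.4130 × 0.976530 = 6.26
Short position value = −(long value) = -R$6.26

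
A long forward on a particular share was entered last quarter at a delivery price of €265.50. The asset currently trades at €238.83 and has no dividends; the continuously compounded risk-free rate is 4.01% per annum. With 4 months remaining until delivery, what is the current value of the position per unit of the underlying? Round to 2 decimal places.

Current fair forward for the remaining 4 months: F = S·e^(r·T), r = 0.0401
F = 238.83 · e^(0.0401 × 4/12) = 238.83 × 1.013456 = 242.0437
Value of long forward = (F − K)·e^(−rT) = (242.0437 − 265.50) · e^(−0.0401·4/12)
= -23.4563 × 0.986722 = -23.14

-€23.14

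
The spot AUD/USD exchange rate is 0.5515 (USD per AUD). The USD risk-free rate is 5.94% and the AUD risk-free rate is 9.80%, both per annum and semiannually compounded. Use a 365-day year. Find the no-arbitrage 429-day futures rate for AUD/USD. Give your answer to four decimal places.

By covered interest parity, F = S · (1+r_USD/2)^(2T) / (1+r_AUD/2)^(2T)
= 0.5515 × 1.071221 / 1.119017 = 0.5515 × 0.957288
F = 0.5279 USD per AUD

0.5279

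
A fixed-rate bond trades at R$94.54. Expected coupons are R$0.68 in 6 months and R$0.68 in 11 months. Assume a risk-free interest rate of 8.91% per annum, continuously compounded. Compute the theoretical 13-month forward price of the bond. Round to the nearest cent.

PV(coupons) I = 0.68·e^(−0.0891·6/12) + 0.68·e^(−0.0891·11/12)
I = 0.6504 + 0.6267 = 1.2771
F = (S − I)·e^(rT) = (94.54 − 1.2771) · e^(0.0891·13/12)
= 93.2629 · e^0.096525 = 93.2629 × 1.101337 = R$102.71

R$102.71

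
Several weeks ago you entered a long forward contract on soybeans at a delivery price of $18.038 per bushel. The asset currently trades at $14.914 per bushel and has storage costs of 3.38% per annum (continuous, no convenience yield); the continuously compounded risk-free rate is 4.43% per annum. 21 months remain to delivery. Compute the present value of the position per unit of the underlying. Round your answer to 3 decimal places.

-$0.870 per bushel

Current fair forward for the remaining 21 months: F = S·e^((r + u)·T), (r + u) = 0.0443 + 0.0338 = 0.0781
F = 14.914 · e^(0.0781 × 21/12) = 14.914 × 1.146455 = 17.0982
Value of long forward = (F − K)·e^(−rT) = (17.0982 − 18.038) · e^(−0.0443·21/12)
= -0.9398 × 0.925404 = -0.870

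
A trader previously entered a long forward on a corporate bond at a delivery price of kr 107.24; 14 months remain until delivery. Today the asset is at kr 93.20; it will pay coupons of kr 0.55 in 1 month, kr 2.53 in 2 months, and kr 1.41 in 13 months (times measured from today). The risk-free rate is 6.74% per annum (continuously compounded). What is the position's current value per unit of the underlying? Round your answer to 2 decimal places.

-kr 10.29

PV(remaining coupons) I = 0.55·e^(−0.0674·1/12) + 2.53·e^(−0.0674·2/12) + 1.41·e^(−0.0674·13/12) = 4.3594
Current forward F = (S − I)·e^(rT) = (93.20 − 4.3594)·e^(0.0674·14/12) = 88.8406 × 1.081808 = 96.1085
Value (long) = (F − K)·e^(−rT) = (96.1085 − 107.24) × 0.924379 = -10.2897
Value = -kr 10.29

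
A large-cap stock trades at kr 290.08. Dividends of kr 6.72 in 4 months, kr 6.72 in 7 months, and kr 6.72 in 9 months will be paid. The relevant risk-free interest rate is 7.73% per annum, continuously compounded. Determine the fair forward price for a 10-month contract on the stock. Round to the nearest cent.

PV(dividends) I = 6.72·e^(−0.0773·4/12) + 6.72·e^(−0.0773·7/12) + 6.72·e^(−0.0773·9/12)
I = 6.5491 + 6.4237 + 6.3415 = 19.3143
F = (S − I)·e^(rT) = (290.08 − 19.3143) · e^(0.0773·10/12)
= 270.7657 · e^0.064417 = 270.7657 × 1.066537 = kr 288.78

kr 288.78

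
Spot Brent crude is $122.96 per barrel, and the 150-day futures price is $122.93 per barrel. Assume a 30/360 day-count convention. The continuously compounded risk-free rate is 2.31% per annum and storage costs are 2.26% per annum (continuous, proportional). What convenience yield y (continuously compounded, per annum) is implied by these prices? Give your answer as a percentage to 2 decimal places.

F = S·e^((r+u−y)T) ⇒ (r+u−y) = ln(F/S)/T
ln(122.93/122.96) = -0.000244; /T ⇒ -0.000586
y = r + u − ln(F/S)/T = 0.0231 + 0.0226 + 0.000586 = 0.046286
y = 4.63%

4.63%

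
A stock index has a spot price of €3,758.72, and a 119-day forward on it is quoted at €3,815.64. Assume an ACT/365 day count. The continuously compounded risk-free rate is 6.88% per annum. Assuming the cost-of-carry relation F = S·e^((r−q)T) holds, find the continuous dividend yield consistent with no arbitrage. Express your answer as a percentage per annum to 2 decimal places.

2.27%

From F = S·e^((r−q)T): (r − q) = ln(F/S)/T
ln(3815.64/3758.72) = ln(1.015143) = 0.015029
(r − q) = 0.015029 / (119/365) = 0.046097
q = r − ln(F/S)/T = 0.0688 − 0.046097 = 0.022703
q = 2.27%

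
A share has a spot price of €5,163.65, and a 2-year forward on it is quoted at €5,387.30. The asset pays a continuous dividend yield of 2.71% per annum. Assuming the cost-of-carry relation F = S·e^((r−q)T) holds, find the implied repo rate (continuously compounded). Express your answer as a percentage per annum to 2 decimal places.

From F = S·e^((r−q)T): (r − q) = ln(F/S)/T
ln(5387.30/5163.65) = ln(1.043312) = 0.042400
(r − q) = 0.042400 / (2) = 0.021200
r = ln(F/S)/T + q = 0.021200 + 0.0271 = 0.048300
r = 4.83%

4.83%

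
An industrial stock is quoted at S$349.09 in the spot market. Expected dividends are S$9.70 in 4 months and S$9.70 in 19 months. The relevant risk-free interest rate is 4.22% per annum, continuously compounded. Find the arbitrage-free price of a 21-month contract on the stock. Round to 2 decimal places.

S$355.78

PV(dividends) I = 9.70·e^(−0.0422·4/12) + 9.70·e^(−0.0422·19/12)
I = 9.5645 + 9.0731 = 18.6376
F = (S − I)·e^(rT) = (349.09 − 18.6376) · e^(0.0422·21/12)
= 330.4524 · e^0.073850 = 330.4524 × 1.076645 = S$355.78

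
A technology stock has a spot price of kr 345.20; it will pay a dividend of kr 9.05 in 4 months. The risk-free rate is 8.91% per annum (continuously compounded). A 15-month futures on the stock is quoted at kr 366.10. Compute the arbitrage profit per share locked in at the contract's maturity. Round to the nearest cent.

kr 9.95 per share

PV(dividends) I = 9.05·e^(−0.0891·4/12) = 8.7852
Fair futures F* = (S − I)·e^(rT) = (345.20 − 8.7852)·e^0.111375 = 336.4148 × 1.117814 = 376.0492
Market kr 366.10 < fair 376.0492: forward underpriced → reverse cash-and-carry (short the stock, invest proceeds at r, pay the dividends, go long the forward).
Profit at T = |F_mkt − F*| = |366.10 − 376.0492| = kr 9.95 per share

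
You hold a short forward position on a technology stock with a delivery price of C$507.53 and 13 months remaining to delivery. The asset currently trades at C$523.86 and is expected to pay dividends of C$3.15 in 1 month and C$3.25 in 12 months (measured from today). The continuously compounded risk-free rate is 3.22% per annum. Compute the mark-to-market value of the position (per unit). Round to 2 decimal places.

PV(remaining dividends) I = 3.15·e^(−0.0322·1/12) + 3.25·e^(−0.0322·12/12) = 6.2886
Current forward F = (S − I)·e^(rT) = (523.86 − 6.2886)·e^(0.0322·13/12) = 517.5714 × 1.035499 = 535.9447
Value (long) = (F − K)·e^(−rT) = (535.9447 − 507.53) × 0.965718 = 27.4406
Short position value = −(long value) = -C$27.44

-C$27.44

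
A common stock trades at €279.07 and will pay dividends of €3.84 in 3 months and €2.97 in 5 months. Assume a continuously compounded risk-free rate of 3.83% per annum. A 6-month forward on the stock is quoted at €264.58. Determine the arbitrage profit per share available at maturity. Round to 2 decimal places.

€13.03 per share

PV(dividends) I = 3.84·e^(−0.0383·3/12) + 2.97·e^(−0.0383·5/12) = 6.7264
Fair forward F* = (S − I)·e^(rT) = (279.07 − 6.7264)·e^0.019150 = 272.3436 × 1.019335 = 277.6094
Market €264.58 < fair 277.6094: forward underpriced → reverse cash-and-carry (short the stock, invest proceeds at r, pay the dividends, go long the forward).
Profit at T = |F_mkt − F*| = |264.58 − 277.6094| = €13.03 per share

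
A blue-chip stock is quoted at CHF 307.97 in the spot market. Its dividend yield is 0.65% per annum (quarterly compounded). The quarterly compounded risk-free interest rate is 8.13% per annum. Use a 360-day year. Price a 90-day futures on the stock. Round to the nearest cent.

F = S · (1+r/4)^(4T) / (1+q/4)^(4T)
= 307.97 × 1.020325 / 1.001625 = 307.97 × 1.018670
F = CHF 313.72

CHF 313.72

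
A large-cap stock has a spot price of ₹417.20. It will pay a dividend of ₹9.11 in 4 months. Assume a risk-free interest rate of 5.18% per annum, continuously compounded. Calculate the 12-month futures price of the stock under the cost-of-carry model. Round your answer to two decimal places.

₹429.95

PV(dividends) I = 9.11·e^(−0.0518·4/12)
I = 8.9541
F = (S − I)·e^(rT) = (417.20 − 8.9541) · e^(0.0518·12/12)
= 408.2459 · e^0.051800 = 408.2459 × 1.053165 = ₹429.95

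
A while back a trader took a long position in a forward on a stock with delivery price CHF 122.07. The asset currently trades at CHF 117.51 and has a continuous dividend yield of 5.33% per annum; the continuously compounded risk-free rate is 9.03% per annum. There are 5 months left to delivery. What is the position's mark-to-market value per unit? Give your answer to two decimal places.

Current fair forward for the remaining 5 months: F = S·e^((r − q)·T), (r − q) = 0.0903 − 0.0533 = 0.0370
F = 117.51 · e^(0.0370 × 5/12) = 117.51 × 1.015536 = 119.3356
Value of long forward = (F − K)·e^(−rT) = (119.3356 − 122.07) · e^(−0.0903·5/12)
= -2.7344 × 0.963074 = -2.63

-CHF 2.63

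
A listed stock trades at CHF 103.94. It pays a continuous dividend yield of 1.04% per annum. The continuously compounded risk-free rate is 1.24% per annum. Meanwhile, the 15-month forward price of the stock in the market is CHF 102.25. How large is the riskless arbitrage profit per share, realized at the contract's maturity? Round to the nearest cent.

CHF 1.95 per share

Fair forward: F* = S·e^(carry·T), with carry = (r − q) = 0.0124 − 0.0104 = 0.0020
F* = 103.94 · e^(0.0020 × 15/12) = 103.94 · e^0.002500 = 103.94 × 1.002503 = CHF 104.2002
Market CHF 102.25 < fair CHF 104.2002: forward underpriced → reverse cash-and-carry (short spot, go long the forward).
At maturity, profit = |F_mkt − F*| = |102.25 − 104.2002| = CHF 1.95 per share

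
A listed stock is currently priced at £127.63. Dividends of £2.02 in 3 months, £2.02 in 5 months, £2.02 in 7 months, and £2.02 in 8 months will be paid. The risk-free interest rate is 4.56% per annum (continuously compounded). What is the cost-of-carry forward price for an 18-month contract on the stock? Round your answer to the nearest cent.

PV(dividends) I = 2.02·e^(−0.0456·3/12) + 2.02·e^(−0.0456·5/12) + 2.02·e^(−0.0456·7/12) + 2.02·e^(−0.0456·8/12)
I = 1.9971 + 1.9820 + 1.9670 + 1.9595 = 7.9056
F = (S − I)·e^(rT) = (127.63 − 7.9056) · e^(0.0456·18/12)
= 119.7244 · e^0.068400 = 119.7244 × 1.070794 = £128.20

£128.20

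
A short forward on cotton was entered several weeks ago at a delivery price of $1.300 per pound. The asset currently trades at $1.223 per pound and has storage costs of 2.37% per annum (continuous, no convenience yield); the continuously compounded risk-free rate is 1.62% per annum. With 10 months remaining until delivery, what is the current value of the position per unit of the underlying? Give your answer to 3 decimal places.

$0.035 per pound

Current fair forward for the remaining 10 months: F = S·e^((r + u)·T), (r + u) = 0.0162 + 0.0237 = 0.0399
F = 1.223 · e^(0.0399 × 10/12) = 1.223 × 1.033809 = 1.2643
Value of long forward = (F − K)·e^(−rT) = (1.2643 − 1.300) · e^(−0.0162·10/12)
= -0.0357 × 0.986591 = -0.035
Short position value = −(long value) = $0.035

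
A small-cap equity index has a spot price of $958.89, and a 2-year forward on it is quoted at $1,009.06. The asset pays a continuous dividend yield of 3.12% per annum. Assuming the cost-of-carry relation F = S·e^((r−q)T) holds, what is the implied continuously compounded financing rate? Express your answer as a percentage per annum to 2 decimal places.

From F = S·e^((r−q)T): (r − q) = ln(F/S)/T
ln(1009.06/958.89) = ln(1.052321) = 0.050998
(r − q) = 0.050998 / (2) = 0.025499
r = ln(F/S)/T + q = 0.025499 + 0.0312 = 0.056699
r = 5.67%

5.67%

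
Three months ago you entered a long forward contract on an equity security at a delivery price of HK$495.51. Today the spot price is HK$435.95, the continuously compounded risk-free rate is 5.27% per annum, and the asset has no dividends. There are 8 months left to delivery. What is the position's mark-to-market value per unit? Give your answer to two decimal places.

-HK$42.45

Current fair forward for the remaining 8 months: F = S·e^(r·T), r = 0.0527
F = 435.95 · e^(0.0527 × 8/12) = 435.95 × 1.035758 = 451.5387
Value of long forward = (F − K)·e^(−rT) = (451.5387 − 495.51) · e^(−0.0527·8/12)
= -43.9713 × 0.965477 = -42.45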